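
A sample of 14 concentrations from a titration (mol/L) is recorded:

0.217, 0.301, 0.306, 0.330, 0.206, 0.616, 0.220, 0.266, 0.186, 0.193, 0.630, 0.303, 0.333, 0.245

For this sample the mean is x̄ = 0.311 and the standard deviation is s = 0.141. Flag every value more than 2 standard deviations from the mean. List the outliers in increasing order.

Cutoffs at x̄ ± 2s: 0.311 ± 2·0.141 = [0.029, 0.593].
0.616: z = 2.16, |z| > 2 → outlier.
0.630: z = 2.26, |z| > 2 → outlier.
Every other value lies within [0.029, 0.593].

0.616, 0.630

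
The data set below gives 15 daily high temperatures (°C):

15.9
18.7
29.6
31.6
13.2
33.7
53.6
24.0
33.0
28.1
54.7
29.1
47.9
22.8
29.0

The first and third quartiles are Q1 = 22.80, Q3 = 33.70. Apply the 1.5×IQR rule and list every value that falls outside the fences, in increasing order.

53.6, 54.7

IQR = Q3 − Q1 = 33.70 − 22.80 = 10.90.
Lower fence = Q1 − 1.5·IQR = 22.80 − 16.35 = 6.45.
Upper fence = Q3 + 1.5·IQR = 33.70 + 16.35 = 50.05.
53.6 > 50.05 → outlier.
54.7 > 50.05 → outlier.
All remaining values lie within [6.45, 50.05].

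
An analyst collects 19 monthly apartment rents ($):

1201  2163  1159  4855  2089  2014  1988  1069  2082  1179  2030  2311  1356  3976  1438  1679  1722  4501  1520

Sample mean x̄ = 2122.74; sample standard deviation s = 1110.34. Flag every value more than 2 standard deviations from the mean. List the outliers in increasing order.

4501, 4855

Cutoffs at x̄ ± 2s: 2122.74 ± 2·1110.34 = [-97.94, 4343.42].
4501: z = 2.14, |z| > 2 → outlier.
4855: z = 2.46, |z| > 2 → outlier.
Every other value lies within [-97.94, 4343.42].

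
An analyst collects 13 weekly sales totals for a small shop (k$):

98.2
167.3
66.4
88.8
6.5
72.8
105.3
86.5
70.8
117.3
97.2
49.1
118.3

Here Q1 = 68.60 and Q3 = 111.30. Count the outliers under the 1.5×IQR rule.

IQR = 42.70; fences at 68.60 − 64.05 = 4.55 and 111.30 + 64.05 = 175.35.
Every value lies within the cutoffs.

0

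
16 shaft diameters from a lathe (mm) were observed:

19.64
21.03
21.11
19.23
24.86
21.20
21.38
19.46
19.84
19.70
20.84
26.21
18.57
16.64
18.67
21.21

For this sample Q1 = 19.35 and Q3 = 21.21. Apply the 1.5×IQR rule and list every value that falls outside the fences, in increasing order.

24.86, 26.21

IQR = Q3 − Q1 = 21.21 − 19.35 = 1.86.
Lower fence = Q1 − 1.5·IQR = 19.35 − 2.79 = 16.56.
Upper fence = Q3 + 1.5·IQR = 21.21 + 2.79 = 24.00.
24.86 > 24.00 → outlier.
26.21 > 24.00 → outlier.
All remaining values lie within [16.56, 24.00].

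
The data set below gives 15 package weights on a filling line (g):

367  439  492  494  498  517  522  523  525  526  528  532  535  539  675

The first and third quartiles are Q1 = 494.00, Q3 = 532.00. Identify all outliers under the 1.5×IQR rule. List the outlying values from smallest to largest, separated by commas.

367, 675

IQR = Q3 − Q1 = 532.00 − 494.00 = 38.00.
Lower fence = Q1 − 1.5·IQR = 494.00 − 57.00 = 437.00.
Upper fence = Q3 + 1.5·IQR = 532.00 + 57.00 = 589.00.
367 < 437.00 → outlier.
675 > 589.00 → outlier.
All remaining values lie within [437.00, 589.00].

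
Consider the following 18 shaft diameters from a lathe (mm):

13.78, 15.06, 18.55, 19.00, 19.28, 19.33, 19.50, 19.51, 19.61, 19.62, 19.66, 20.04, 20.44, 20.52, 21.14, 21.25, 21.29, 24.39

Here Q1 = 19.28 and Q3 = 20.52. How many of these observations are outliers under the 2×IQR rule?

IQR = 1.24; fences at 19.28 − 2.48 = 16.80 and 20.52 + 2.48 = 23.00.
Outside the cutoffs: 13.78, 15.06, 24.39.

3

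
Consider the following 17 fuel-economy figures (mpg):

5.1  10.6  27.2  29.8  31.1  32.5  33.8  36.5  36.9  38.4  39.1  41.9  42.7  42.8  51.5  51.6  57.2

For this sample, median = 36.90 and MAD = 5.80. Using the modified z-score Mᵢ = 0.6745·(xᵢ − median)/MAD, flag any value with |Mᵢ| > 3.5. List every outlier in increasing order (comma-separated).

5.1

|Mᵢ| > 3.5 ⇔ |xᵢ − 36.90| > 3.5·5.80/0.6745 = 30.10.
So outliers lie outside [6.80, 67.00].
5.1: M = -3.70 → outlier.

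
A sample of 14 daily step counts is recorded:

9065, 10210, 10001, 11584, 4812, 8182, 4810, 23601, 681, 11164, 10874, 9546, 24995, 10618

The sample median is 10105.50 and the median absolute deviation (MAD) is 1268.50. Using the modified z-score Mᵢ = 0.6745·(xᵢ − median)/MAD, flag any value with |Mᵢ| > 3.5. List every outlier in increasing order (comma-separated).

681, 23601, 24995

|Mᵢ| > 3.5 ⇔ |xᵢ − 10105.50| > 3.5·1268.50/0.6745 = 6582.28.
So outliers lie outside [3523.22, 16687.78].
681: M = -5.01 → outlier.
23601: M = 7.18 → outlier.
24995: M = 7.92 → outlier.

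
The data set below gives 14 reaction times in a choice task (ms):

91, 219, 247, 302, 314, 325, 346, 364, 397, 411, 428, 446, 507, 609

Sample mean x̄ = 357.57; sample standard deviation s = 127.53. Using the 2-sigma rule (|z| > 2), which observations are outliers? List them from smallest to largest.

91

Cutoffs at x̄ ± 2s: 357.57 ± 2·127.53 = [102.51, 612.63].
91: z = -2.09, |z| > 2 → outlier.
Every other value lies within [102.51, 612.63].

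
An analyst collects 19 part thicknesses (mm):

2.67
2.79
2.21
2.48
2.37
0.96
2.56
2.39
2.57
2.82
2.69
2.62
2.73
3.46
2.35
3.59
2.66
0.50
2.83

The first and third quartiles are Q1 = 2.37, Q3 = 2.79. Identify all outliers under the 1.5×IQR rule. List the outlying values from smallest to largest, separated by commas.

IQR = Q3 − Q1 = 2.79 − 2.37 = 0.42.
Lower fence = Q1 − 1.5·IQR = 2.37 − 0.63 = 1.74.
Upper fence = Q3 + 1.5·IQR = 2.79 + 0.63 = 3.42.
0.50 < 1.74 → outlier.
0.96 < 1.74 → outlier.
3.46 > 3.42 → outlier.
3.59 > 3.42 → outlier.
All remaining values lie within [1.74, 3.42].

0.50, 0.96, 3.46, 3.59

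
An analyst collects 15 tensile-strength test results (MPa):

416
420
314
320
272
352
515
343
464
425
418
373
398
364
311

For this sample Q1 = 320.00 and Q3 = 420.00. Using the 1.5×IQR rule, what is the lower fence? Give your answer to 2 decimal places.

170.00

IQR = Q3 − Q1 = 420.00 − 320.00 = 100.00.
Lower fence = Q1 − 1.5·IQR = 320.00 − 150.00 = 170.00.
Upper fence = Q3 + 1.5·IQR = 420.00 + 150.00 = 570.00.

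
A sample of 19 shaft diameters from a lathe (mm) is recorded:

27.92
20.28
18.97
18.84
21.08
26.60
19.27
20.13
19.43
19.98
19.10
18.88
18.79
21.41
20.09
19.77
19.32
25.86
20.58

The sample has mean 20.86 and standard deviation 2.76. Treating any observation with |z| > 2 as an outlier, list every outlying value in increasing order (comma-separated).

26.60, 27.92

Cutoffs at x̄ ± 2s: 20.86 ± 2·2.76 = [15.34, 26.38].
26.60: z = 2.08, |z| > 2 → outlier.
27.92: z = 2.56, |z| > 2 → outlier.
Every other value lies within [15.34, 26.38].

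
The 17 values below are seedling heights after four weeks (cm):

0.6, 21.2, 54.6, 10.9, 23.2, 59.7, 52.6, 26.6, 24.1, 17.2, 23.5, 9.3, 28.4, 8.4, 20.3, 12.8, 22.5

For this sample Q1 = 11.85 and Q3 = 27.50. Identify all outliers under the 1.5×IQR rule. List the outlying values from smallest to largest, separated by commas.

52.6, 54.6, 59.7

IQR = Q3 − Q1 = 27.50 − 11.85 = 15.65.
Lower fence = Q1 − 1.5·IQR = 11.85 − 23.475 = -11.625.
Upper fence = Q3 + 1.5·IQR = 27.50 + 23.475 = 50.975.
52.6 > 50.975 → outlier.
54.6 > 50.975 → outlier.
59.7 > 50.975 → outlier.
All remaining values lie within [-11.625, 50.975].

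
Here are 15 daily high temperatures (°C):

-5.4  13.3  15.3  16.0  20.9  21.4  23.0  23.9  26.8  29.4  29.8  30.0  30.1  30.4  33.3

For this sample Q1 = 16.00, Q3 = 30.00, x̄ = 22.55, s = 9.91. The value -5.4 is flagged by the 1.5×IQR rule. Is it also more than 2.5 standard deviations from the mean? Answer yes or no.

z = (-5.4 − 22.55) / 9.91 = -2.82.
|z| = 2.82 > 2.5.

yes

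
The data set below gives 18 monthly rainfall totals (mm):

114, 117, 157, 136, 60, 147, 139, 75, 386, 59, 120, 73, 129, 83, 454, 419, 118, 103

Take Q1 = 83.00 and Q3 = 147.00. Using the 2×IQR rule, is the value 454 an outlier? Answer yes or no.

IQR = Q3 − Q1 = 147.00 − 83.00 = 64.00.
Lower fence = Q1 − 2·IQR = 83.00 − 128.00 = -45.00.
Upper fence = Q3 + 2·IQR = 147.00 + 128.00 = 275.00.
454 lies above the upper fence.

yes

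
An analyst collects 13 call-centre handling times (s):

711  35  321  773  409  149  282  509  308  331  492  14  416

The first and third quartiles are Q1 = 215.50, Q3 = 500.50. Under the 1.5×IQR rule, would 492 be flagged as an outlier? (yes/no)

IQR = Q3 − Q1 = 500.50 − 215.50 = 285.00.
Lower fence = Q1 − 1.5·IQR = 215.50 − 427.50 = -212.00.
Upper fence = Q3 + 1.5·IQR = 500.50 + 427.50 = 928.00.
492 lies within [-212.00, 928.00].

no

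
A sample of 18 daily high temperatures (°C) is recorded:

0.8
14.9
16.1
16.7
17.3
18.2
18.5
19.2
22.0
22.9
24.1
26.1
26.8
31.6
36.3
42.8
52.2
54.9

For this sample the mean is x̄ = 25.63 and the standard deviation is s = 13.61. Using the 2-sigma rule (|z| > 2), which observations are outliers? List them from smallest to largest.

54.9

Cutoffs at x̄ ± 2s: 25.63 ± 2·13.61 = [-1.59, 52.85].
54.9: z = 2.15, |z| > 2 → outlier.
Every other value lies within [-1.59, 52.85].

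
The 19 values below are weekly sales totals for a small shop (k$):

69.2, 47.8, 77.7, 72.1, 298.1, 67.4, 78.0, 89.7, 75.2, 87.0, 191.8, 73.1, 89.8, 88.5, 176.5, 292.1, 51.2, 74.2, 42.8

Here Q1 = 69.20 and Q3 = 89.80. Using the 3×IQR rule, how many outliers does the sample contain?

IQR = 20.60; fences at 69.20 − 61.80 = 7.40 and 89.80 + 61.80 = 151.60.
Outside the cutoffs: 176.5, 191.8, 292.1, 298.1.

4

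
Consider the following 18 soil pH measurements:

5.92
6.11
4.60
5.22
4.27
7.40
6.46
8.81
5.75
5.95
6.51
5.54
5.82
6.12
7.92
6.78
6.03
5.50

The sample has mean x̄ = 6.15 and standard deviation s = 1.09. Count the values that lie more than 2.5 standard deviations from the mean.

Cutoffs: x̄ ± 2.5s = [3.425, 8.875].
Every value lies within the cutoffs.

0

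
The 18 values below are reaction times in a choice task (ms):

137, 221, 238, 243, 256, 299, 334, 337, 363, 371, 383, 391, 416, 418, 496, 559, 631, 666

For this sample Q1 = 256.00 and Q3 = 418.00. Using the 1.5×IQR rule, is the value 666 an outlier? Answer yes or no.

yes

IQR = Q3 − Q1 = 418.00 − 256.00 = 162.00.
Lower fence = Q1 − 1.5·IQR = 256.00 − 243.00 = 13.00.
Upper fence = Q3 + 1.5·IQR = 418.00 + 243.00 = 661.00.
666 lies above the upper fence.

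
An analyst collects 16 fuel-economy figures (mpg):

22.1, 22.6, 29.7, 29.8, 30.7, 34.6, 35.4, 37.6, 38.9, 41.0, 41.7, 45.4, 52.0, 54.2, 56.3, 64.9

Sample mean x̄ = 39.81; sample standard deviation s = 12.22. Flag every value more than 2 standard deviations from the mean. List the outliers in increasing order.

Cutoffs at x̄ ± 2s: 39.81 ± 2·12.22 = [15.37, 64.25].
64.9: z = 2.05, |z| > 2 → outlier.
Every other value lies within [15.37, 64.25].

64.9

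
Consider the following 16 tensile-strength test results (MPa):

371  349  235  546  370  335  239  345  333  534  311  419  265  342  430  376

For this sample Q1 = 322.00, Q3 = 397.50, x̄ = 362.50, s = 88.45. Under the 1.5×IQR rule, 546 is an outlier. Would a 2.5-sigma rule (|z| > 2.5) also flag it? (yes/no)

z = (546 − 362.50) / 88.45 = 2.07.
|z| = 2.07 ≤ 2.5.

no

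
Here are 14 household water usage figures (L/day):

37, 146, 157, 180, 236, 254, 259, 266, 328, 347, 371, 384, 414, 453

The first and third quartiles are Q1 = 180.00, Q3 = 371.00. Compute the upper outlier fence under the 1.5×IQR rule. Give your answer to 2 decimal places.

657.50

IQR = Q3 − Q1 = 371.00 − 180.00 = 191.00.
Lower fence = Q1 − 1.5·IQR = 180.00 − 286.50 = -106.50.
Upper fence = Q3 + 1.5·IQR = 371.00 + 286.50 = 657.50.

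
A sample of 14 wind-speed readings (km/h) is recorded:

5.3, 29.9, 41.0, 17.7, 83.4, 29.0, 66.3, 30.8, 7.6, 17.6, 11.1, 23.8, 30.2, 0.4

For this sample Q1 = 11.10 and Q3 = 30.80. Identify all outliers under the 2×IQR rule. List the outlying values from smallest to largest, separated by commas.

IQR = Q3 − Q1 = 30.80 − 11.10 = 19.70.
Lower fence = Q1 − 2·IQR = 11.10 − 39.40 = -28.30.
Upper fence = Q3 + 2·IQR = 30.80 + 39.40 = 70.20.
83.4 > 70.20 → outlier.
All remaining values lie within [-28.30, 70.20].

83.4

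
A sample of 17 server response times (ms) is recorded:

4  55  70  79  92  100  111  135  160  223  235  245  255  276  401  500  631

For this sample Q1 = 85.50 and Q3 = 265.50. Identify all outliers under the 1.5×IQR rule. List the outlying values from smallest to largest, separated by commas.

631

IQR = Q3 − Q1 = 265.50 − 85.50 = 180.00.
Lower fence = Q1 − 1.5·IQR = 85.50 − 270.00 = -184.50.
Upper fence = Q3 + 1.5·IQR = 265.50 + 270.00 = 535.50.
631 > 535.50 → outlier.
All remaining values lie within [-184.50, 535.50].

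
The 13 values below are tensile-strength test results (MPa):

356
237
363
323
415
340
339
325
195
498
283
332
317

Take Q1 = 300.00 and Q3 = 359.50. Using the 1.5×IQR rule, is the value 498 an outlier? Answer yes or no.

IQR = Q3 − Q1 = 359.50 − 300.00 = 59.50.
Lower fence = Q1 − 1.5·IQR = 300.00 − 89.25 = 210.75.
Upper fence = Q3 + 1.5·IQR = 359.50 + 89.25 = 448.75.
498 lies above the upper fence.

yes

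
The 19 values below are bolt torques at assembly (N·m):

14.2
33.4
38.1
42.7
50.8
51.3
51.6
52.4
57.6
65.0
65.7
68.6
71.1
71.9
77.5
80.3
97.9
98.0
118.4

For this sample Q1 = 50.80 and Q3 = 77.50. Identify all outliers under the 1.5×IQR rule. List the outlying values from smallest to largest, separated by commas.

118.4

IQR = Q3 − Q1 = 77.50 − 50.80 = 26.70.
Lower fence = Q1 − 1.5·IQR = 50.80 − 40.05 = 10.75.
Upper fence = Q3 + 1.5·IQR = 77.50 + 40.05 = 117.55.
118.4 > 117.55 → outlier.
All remaining values lie within [10.75, 117.55].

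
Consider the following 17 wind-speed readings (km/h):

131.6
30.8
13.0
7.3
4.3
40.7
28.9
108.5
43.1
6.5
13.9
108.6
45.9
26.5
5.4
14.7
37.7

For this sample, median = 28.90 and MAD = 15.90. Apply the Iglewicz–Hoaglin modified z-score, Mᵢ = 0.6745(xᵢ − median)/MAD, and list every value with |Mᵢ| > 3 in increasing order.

108.5, 108.6, 131.6

|Mᵢ| > 3 ⇔ |xᵢ − 28.90| > 3·15.90/0.6745 = 70.72.
So outliers lie outside [-41.82, 99.62].
108.5: M = 3.38 → outlier.
108.6: M = 3.38 → outlier.
131.6: M = 4.36 → outlier.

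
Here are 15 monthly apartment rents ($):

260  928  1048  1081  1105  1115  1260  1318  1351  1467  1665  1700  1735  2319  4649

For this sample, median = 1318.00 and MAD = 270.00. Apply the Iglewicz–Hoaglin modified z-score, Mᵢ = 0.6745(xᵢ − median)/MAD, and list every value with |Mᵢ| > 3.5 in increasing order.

4649

|Mᵢ| > 3.5 ⇔ |xᵢ − 1318.00| > 3.5·270.00/0.6745 = 1401.04.
So outliers lie outside [-83.04, 2719.04].
4649: M = 8.32 → outlier.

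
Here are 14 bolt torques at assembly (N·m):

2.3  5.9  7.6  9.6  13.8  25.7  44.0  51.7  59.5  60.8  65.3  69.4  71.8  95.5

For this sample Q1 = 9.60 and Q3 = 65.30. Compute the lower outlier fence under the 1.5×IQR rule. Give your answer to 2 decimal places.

IQR = Q3 − Q1 = 65.30 − 9.60 = 55.70.
Lower fence = Q1 − 1.5·IQR = 9.60 − 83.55 = -73.95.
Upper fence = Q3 + 1.5·IQR = 65.30 + 83.55 = 148.85.

-73.95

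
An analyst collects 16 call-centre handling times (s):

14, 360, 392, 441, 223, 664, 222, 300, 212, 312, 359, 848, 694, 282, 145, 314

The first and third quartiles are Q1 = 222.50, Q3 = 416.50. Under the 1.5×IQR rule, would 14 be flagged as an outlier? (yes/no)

IQR = Q3 − Q1 = 416.50 − 222.50 = 194.00.
Lower fence = Q1 − 1.5·IQR = 222.50 − 291.00 = -68.50.
Upper fence = Q3 + 1.5·IQR = 416.50 + 291.00 = 707.50.
14 lies within [-68.50, 707.50].

no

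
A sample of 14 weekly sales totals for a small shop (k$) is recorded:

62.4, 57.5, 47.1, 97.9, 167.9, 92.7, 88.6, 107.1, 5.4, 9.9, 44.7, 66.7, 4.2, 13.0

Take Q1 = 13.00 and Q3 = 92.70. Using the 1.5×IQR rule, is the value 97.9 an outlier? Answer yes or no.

IQR = Q3 − Q1 = 92.70 − 13.00 = 79.70.
Lower fence = Q1 − 1.5·IQR = 13.00 − 119.55 = -106.55.
Upper fence = Q3 + 1.5·IQR = 92.70 + 119.55 = 212.25.
97.9 lies within [-106.55, 212.25].

no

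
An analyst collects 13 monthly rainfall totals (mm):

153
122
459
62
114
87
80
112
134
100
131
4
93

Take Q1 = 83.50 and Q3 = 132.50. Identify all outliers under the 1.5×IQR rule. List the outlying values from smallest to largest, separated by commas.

IQR = Q3 − Q1 = 132.50 − 83.50 = 49.00.
Lower fence = Q1 − 1.5·IQR = 83.50 − 73.50 = 10.00.
Upper fence = Q3 + 1.5·IQR = 132.50 + 73.50 = 206.00.
4 < 10.00 → outlier.
459 > 206.00 → outlier.
All remaining values lie within [10.00, 206.00].

4, 459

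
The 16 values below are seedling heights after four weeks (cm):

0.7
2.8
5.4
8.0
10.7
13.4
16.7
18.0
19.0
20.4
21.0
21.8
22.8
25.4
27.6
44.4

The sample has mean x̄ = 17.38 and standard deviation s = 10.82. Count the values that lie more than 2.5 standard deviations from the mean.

0

Cutoffs: x̄ ± 2.5s = [-9.67, 44.43].
Every value lies within the cutoffs.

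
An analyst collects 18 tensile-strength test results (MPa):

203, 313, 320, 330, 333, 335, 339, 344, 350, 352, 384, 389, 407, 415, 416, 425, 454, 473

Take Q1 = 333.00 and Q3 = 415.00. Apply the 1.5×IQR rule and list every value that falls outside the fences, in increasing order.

203

IQR = Q3 − Q1 = 415.00 − 333.00 = 82.00.
Lower fence = Q1 − 1.5·IQR = 333.00 − 123.00 = 210.00.
Upper fence = Q3 + 1.5·IQR = 415.00 + 123.00 = 538.00.
203 < 210.00 → outlier.
All remaining values lie within [210.00, 538.00].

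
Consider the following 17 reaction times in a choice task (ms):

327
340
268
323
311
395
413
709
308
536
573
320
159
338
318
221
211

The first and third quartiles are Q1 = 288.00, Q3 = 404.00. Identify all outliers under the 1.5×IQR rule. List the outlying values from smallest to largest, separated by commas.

709

IQR = Q3 − Q1 = 404.00 − 288.00 = 116.00.
Lower fence = Q1 − 1.5·IQR = 288.00 − 174.00 = 114.00.
Upper fence = Q3 + 1.5·IQR = 404.00 + 174.00 = 578.00.
709 > 578.00 → outlier.
All remaining values lie within [114.00, 578.00].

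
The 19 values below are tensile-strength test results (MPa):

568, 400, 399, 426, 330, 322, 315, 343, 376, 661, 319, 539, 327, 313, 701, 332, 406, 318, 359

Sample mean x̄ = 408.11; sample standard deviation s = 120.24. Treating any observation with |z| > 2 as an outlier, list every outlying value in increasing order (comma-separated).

661, 701

Cutoffs at x̄ ± 2s: 408.11 ± 2·120.24 = [167.63, 648.59].
661: z = 2.10, |z| > 2 → outlier.
701: z = 2.44, |z| > 2 → outlier.
Every other value lies within [167.63, 648.59].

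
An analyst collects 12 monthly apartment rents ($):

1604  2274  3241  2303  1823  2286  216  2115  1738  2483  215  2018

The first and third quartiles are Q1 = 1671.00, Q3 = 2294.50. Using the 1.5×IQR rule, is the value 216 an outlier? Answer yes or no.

yes

IQR = Q3 − Q1 = 2294.50 − 1671.00 = 623.50.
Lower fence = Q1 − 1.5·IQR = 1671.00 − 935.25 = 735.75.
Upper fence = Q3 + 1.5·IQR = 2294.50 + 935.25 = 3229.75.
216 lies below the lower fence.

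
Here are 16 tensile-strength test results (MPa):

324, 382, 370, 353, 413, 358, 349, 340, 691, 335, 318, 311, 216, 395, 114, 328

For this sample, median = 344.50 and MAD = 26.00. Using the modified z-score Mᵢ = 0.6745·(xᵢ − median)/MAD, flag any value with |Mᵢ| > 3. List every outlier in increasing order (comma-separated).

114, 216, 691

|Mᵢ| > 3 ⇔ |xᵢ − 344.50| > 3·26.00/0.6745 = 115.64.
So outliers lie outside [228.86, 460.14].
114: M = -5.98 → outlier.
216: M = -3.33 → outlier.
691: M = 8.99 → outlier.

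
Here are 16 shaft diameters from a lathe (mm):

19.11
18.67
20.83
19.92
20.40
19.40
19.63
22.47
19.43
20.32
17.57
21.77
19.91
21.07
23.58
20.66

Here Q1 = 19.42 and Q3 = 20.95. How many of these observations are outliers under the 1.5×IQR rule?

IQR = 1.53; fences at 19.42 − 2.295 = 17.125 and 20.95 + 2.295 = 23.245.
Outside the cutoffs: 23.58.

1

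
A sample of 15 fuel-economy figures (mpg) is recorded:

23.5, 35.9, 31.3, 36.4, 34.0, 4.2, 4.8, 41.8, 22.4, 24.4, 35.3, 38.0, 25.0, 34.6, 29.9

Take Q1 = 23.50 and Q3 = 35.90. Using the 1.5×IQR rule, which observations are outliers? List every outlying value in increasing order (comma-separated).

IQR = Q3 − Q1 = 35.90 − 23.50 = 12.40.
Lower fence = Q1 − 1.5·IQR = 23.50 − 18.60 = 4.90.
Upper fence = Q3 + 1.5·IQR = 35.90 + 18.60 = 54.50.
4.2 < 4.90 → outlier.
4.8 < 4.90 → outlier.
All remaining values lie within [4.90, 54.50].

4.2, 4.8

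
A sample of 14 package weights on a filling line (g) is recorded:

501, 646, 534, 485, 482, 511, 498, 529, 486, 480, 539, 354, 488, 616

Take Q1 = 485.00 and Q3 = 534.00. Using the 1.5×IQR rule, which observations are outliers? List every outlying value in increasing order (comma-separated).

354, 616, 646

IQR = Q3 − Q1 = 534.00 − 485.00 = 49.00.
Lower fence = Q1 − 1.5·IQR = 485.00 − 73.50 = 411.50.
Upper fence = Q3 + 1.5·IQR = 534.00 + 73.50 = 607.50.
354 < 411.50 → outlier.
616 > 607.50 → outlier.
646 > 607.50 → outlier.
All remaining values lie within [411.50, 607.50].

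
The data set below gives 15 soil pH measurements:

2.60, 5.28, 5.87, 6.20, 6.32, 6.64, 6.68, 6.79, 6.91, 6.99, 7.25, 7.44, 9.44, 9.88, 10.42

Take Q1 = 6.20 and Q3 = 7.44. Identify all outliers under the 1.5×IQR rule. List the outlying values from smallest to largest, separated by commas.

2.60, 9.44, 9.88, 10.42

IQR = Q3 − Q1 = 7.44 − 6.20 = 1.24.
Lower fence = Q1 − 1.5·IQR = 6.20 − 1.86 = 4.34.
Upper fence = Q3 + 1.5·IQR = 7.44 + 1.86 = 9.30.
2.60 < 4.34 → outlier.
9.44 > 9.30 → outlier.
9.88 > 9.30 → outlier.
10.42 > 9.30 → outlier.
All remaining values lie within [4.34, 9.30].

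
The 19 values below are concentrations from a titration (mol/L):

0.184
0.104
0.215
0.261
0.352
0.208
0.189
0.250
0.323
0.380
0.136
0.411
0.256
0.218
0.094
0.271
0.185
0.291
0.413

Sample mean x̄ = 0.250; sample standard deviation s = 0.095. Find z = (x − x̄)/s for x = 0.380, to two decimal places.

1.37

z = (0.380 − 0.250) / 0.095 = 1.37.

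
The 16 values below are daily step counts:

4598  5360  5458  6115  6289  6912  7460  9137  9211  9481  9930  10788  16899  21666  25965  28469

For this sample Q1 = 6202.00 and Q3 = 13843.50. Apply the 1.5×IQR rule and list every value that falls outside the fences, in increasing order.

25965, 28469

IQR = Q3 − Q1 = 13843.50 − 6202.00 = 7641.50.
Lower fence = Q1 − 1.5·IQR = 6202.00 − 11462.25 = -5260.25.
Upper fence = Q3 + 1.5·IQR = 13843.50 + 11462.25 = 25305.75.
25965 > 25305.75 → outlier.
28469 > 25305.75 → outlier.
All remaining values lie within [-5260.25, 25305.75].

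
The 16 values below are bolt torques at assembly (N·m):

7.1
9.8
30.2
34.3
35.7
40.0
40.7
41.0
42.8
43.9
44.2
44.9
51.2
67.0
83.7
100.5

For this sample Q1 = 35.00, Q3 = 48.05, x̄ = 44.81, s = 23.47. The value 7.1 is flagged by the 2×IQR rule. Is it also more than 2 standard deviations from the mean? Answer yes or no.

no

z = (7.1 − 44.81) / 23.47 = -1.61.
|z| = 1.61 ≤ 2.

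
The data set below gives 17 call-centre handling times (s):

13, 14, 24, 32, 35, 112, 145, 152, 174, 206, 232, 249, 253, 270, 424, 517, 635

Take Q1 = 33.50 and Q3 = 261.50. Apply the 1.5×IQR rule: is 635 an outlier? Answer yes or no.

yes

IQR = Q3 − Q1 = 261.50 − 33.50 = 228.00.
Lower fence = Q1 − 1.5·IQR = 33.50 − 342.00 = -308.50.
Upper fence = Q3 + 1.5·IQR = 261.50 + 342.00 = 603.50.
635 lies above the upper fence.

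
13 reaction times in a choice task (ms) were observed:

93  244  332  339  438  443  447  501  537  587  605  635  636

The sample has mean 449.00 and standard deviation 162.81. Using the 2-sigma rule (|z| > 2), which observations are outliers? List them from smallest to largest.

Cutoffs at x̄ ± 2s: 449.00 ± 2·162.81 = [123.38, 774.62].
93: z = -2.19, |z| > 2 → outlier.
Every other value lies within [123.38, 774.62].

93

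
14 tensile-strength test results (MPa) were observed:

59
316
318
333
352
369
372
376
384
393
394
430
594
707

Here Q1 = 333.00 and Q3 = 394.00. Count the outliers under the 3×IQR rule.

3

IQR = 61.00; fences at 333.00 − 183.00 = 150.00 and 394.00 + 183.00 = 577.00.
Outside the cutoffs: 59, 594, 707.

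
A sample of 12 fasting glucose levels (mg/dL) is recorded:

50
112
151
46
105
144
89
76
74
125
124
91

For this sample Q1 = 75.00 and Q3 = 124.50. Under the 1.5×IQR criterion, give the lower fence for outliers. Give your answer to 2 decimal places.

0.75

IQR = Q3 − Q1 = 124.50 − 75.00 = 49.50.
Lower fence = Q1 − 1.5·IQR = 75.00 − 74.25 = 0.75.
Upper fence = Q3 + 1.5·IQR = 124.50 + 74.25 = 198.75.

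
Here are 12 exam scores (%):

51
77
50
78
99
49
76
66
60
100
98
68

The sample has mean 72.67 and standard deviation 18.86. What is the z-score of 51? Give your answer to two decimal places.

-1.15

z = (51 − 72.67) / 18.86 = -1.15.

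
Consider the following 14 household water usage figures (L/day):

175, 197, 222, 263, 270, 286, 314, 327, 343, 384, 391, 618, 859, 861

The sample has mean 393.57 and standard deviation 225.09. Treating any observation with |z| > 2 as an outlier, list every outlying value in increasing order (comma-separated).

859, 861

Cutoffs at x̄ ± 2s: 393.57 ± 2·225.09 = [-56.61, 843.75].
859: z = 2.07, |z| > 2 → outlier.
861: z = 2.08, |z| > 2 → outlier.
Every other value lies within [-56.61, 843.75].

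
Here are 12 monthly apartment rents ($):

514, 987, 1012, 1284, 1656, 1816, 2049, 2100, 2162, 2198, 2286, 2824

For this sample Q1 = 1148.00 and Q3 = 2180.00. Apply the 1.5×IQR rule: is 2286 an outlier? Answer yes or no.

IQR = Q3 − Q1 = 2180.00 − 1148.00 = 1032.00.
Lower fence = Q1 − 1.5·IQR = 1148.00 − 1548.00 = -400.00.
Upper fence = Q3 + 1.5·IQR = 2180.00 + 1548.00 = 3728.00.
2286 lies within [-400.00, 3728.00].

no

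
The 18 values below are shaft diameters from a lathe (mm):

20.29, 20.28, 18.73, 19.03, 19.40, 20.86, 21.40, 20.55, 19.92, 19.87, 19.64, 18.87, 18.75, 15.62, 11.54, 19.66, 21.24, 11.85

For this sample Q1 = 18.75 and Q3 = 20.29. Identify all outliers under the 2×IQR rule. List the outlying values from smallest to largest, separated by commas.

11.54, 11.85, 15.62

IQR = Q3 − Q1 = 20.29 − 18.75 = 1.54.
Lower fence = Q1 − 2·IQR = 18.75 − 3.08 = 15.67.
Upper fence = Q3 + 2·IQR = 20.29 + 3.08 = 23.37.
11.54 < 15.67 → outlier.
11.85 < 15.67 → outlier.
15.62 < 15.67 → outlier.
All remaining values lie within [15.67, 23.37].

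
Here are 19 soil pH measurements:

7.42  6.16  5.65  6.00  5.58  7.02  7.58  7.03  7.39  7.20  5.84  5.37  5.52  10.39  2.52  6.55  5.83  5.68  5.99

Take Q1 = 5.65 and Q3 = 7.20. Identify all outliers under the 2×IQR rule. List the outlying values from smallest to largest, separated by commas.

2.52, 10.39

IQR = Q3 − Q1 = 7.20 − 5.65 = 1.55.
Lower fence = Q1 − 2·IQR = 5.65 − 3.10 = 2.55.
Upper fence = Q3 + 2·IQR = 7.20 + 3.10 = 10.30.
2.52 < 2.55 → outlier.
10.39 > 10.30 → outlier.
All remaining values lie within [2.55, 10.30].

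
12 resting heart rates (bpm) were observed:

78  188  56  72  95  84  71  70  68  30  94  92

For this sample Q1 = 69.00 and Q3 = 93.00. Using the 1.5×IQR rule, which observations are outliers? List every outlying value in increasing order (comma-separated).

30, 188

IQR = Q3 − Q1 = 93.00 − 69.00 = 24.00.
Lower fence = Q1 − 1.5·IQR = 69.00 − 36.00 = 33.00.
Upper fence = Q3 + 1.5·IQR = 93.00 + 36.00 = 129.00.
30 < 33.00 → outlier.
188 > 129.00 → outlier.
All remaining values lie within [33.00, 129.00].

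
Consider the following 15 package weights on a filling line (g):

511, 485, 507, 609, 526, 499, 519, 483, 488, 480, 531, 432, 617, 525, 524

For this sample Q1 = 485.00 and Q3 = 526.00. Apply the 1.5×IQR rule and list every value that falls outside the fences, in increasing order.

IQR = Q3 − Q1 = 526.00 − 485.00 = 41.00.
Lower fence = Q1 − 1.5·IQR = 485.00 − 61.50 = 423.50.
Upper fence = Q3 + 1.5·IQR = 526.00 + 61.50 = 587.50.
609 > 587.50 → outlier.
617 > 587.50 → outlier.
All remaining values lie within [423.50, 587.50].

609, 617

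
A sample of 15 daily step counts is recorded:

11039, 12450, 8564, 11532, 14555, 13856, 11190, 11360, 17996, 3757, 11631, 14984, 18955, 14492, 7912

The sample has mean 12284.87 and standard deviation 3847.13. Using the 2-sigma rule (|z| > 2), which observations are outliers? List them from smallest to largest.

3757

Cutoffs at x̄ ± 2s: 12284.87 ± 2·3847.13 = [4590.61, 19979.13].
3757: z = -2.22, |z| > 2 → outlier.
Every other value lies within [4590.61, 19979.13].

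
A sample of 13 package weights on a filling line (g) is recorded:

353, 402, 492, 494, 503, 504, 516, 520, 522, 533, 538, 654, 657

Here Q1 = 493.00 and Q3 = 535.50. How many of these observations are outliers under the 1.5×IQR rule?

IQR = 42.50; fences at 493.00 − 63.75 = 429.25 and 535.50 + 63.75 = 599.25.
Outside the cutoffs: 353, 402, 654, 657.

4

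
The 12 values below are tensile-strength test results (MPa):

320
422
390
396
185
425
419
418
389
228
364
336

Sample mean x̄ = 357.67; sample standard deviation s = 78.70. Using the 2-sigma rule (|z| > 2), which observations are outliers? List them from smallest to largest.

Cutoffs at x̄ ± 2s: 357.67 ± 2·78.70 = [200.27, 515.07].
185: z = -2.19, |z| > 2 → outlier.
Every other value lies within [200.27, 515.07].

185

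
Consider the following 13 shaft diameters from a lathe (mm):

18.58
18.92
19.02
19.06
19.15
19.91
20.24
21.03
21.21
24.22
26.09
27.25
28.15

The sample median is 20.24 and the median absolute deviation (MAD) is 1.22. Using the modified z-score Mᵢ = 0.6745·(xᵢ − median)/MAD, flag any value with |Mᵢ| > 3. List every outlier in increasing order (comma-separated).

|Mᵢ| > 3 ⇔ |xᵢ − 20.24| > 3·1.22/0.6745 = 5.43.
So outliers lie outside [14.81, 25.67].
26.09: M = 3.23 → outlier.
27.25: M = 3.88 → outlier.
28.15: M = 4.37 → outlier.

26.09, 27.25, 28.15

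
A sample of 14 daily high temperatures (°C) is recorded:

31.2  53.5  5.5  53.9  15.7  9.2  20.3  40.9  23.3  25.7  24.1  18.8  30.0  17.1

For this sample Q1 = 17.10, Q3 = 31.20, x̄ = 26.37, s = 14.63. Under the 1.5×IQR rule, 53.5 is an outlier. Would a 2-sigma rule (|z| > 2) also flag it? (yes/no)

z = (53.5 − 26.37) / 14.63 = 1.85.
|z| = 1.85 ≤ 2.

no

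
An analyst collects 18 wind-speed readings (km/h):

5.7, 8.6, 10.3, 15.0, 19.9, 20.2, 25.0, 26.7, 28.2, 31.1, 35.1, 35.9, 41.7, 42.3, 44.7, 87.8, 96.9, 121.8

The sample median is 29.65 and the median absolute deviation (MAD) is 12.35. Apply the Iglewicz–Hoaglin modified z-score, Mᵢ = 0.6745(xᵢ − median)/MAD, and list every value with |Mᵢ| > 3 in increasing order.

87.8, 96.9, 121.8

|Mᵢ| > 3 ⇔ |xᵢ − 29.65| > 3·12.35/0.6745 = 54.93.
So outliers lie outside [-25.28, 84.58].
87.8: M = 3.18 → outlier.
96.9: M = 3.67 → outlier.
121.8: M = 5.03 → outlier.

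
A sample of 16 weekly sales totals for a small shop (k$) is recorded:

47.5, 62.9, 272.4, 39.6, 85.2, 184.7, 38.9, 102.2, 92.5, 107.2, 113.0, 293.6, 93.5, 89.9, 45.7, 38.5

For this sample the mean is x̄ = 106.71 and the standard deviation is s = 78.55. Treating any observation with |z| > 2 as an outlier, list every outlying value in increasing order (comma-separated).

272.4, 293.6

Cutoffs at x̄ ± 2s: 106.71 ± 2·78.55 = [-50.39, 263.81].
272.4: z = 2.11, |z| > 2 → outlier.
293.6: z = 2.38, |z| > 2 → outlier.
Every other value lies within [-50.39, 263.81].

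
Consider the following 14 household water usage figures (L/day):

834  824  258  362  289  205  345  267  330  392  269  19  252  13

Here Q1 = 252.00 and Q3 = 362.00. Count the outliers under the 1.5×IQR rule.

IQR = 110.00; fences at 252.00 − 165.00 = 87.00 and 362.00 + 165.00 = 527.00.
Outside the cutoffs: 13, 19, 824, 834.

4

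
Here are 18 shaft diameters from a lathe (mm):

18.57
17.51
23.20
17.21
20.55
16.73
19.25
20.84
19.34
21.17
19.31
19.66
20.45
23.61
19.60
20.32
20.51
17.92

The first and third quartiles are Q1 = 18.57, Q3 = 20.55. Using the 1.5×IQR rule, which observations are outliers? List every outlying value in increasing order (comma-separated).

IQR = Q3 − Q1 = 20.55 − 18.57 = 1.98.
Lower fence = Q1 − 1.5·IQR = 18.57 − 2.97 = 15.60.
Upper fence = Q3 + 1.5·IQR = 20.55 + 2.97 = 23.52.
23.61 > 23.52 → outlier.
All remaining values lie within [15.60, 23.52].

23.61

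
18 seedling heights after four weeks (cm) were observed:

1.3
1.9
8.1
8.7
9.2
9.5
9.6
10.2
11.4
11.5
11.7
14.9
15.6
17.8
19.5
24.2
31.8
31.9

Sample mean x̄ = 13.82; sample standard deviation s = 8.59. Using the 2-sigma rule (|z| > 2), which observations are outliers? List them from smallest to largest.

Cutoffs at x̄ ± 2s: 13.82 ± 2·8.59 = [-3.36, 31.00].
31.8: z = 2.09, |z| > 2 → outlier.
31.9: z = 2.10, |z| > 2 → outlier.
Every other value lies within [-3.36, 31.00].

31.8, 31.9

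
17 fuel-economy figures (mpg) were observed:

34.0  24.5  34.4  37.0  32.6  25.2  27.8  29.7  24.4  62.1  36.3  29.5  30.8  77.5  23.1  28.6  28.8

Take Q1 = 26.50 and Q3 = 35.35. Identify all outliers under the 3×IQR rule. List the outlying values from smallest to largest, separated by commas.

IQR = Q3 − Q1 = 35.35 − 26.50 = 8.85.
Lower fence = Q1 − 3·IQR = 26.50 − 26.55 = -0.05.
Upper fence = Q3 + 3·IQR = 35.35 + 26.55 = 61.90.
62.1 > 61.90 → outlier.
77.5 > 61.90 → outlier.
All remaining values lie within [-0.05, 61.90].

62.1, 77.5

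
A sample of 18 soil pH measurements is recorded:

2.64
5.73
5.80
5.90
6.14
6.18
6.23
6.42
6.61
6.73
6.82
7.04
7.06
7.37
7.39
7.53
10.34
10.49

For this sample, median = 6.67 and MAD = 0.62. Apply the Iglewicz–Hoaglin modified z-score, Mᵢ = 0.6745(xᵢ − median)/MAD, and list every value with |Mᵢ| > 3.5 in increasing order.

|Mᵢ| > 3.5 ⇔ |xᵢ − 6.67| > 3.5·0.62/0.6745 = 3.22.
So outliers lie outside [3.45, 9.89].
2.64: M = -4.38 → outlier.
10.34: M = 3.99 → outlier.
10.49: M = 4.16 → outlier.

2.64, 10.34, 10.49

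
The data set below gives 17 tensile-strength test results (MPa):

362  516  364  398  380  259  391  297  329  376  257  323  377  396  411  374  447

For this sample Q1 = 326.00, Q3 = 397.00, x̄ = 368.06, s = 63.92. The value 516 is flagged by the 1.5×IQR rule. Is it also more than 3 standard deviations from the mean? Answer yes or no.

no

z = (516 − 368.06) / 63.92 = 2.31.
|z| = 2.31 ≤ 3.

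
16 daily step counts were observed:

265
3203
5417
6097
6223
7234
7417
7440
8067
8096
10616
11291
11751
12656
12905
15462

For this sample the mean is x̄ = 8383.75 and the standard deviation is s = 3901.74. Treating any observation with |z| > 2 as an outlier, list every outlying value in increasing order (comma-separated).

Cutoffs at x̄ ± 2s: 8383.75 ± 2·3901.74 = [580.27, 16187.23].
265: z = -2.08, |z| > 2 → outlier.
Every other value lies within [580.27, 16187.23].

265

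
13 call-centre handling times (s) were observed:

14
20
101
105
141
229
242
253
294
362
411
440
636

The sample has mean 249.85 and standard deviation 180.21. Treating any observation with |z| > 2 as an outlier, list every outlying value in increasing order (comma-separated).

636

Cutoffs at x̄ ± 2s: 249.85 ± 2·180.21 = [-110.57, 610.27].
636: z = 2.14, |z| > 2 → outlier.
Every other value lies within [-110.57, 610.27].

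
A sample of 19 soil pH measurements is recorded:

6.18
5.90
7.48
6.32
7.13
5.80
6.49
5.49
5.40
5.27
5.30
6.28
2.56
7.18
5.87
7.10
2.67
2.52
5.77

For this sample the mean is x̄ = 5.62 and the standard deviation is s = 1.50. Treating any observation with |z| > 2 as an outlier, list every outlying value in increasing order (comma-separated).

Cutoffs at x̄ ± 2s: 5.62 ± 2·1.50 = [2.62, 8.62].
2.52: z = -2.07, |z| > 2 → outlier.
2.56: z = -2.04, |z| > 2 → outlier.
Every other value lies within [2.62, 8.62].

2.52, 2.56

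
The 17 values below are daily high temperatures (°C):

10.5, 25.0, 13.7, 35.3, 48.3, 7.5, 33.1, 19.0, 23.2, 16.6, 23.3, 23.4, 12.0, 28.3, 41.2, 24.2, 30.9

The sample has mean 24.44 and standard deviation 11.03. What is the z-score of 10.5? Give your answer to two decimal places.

z = (10.5 − 24.44) / 11.03 = -1.26.

-1.26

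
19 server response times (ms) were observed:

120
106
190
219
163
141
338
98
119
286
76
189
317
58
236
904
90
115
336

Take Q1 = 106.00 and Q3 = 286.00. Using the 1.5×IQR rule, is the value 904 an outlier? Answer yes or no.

IQR = Q3 − Q1 = 286.00 − 106.00 = 180.00.
Lower fence = Q1 − 1.5·IQR = 106.00 − 270.00 = -164.00.
Upper fence = Q3 + 1.5·IQR = 286.00 + 270.00 = 556.00.
904 lies above the upper fence.

yes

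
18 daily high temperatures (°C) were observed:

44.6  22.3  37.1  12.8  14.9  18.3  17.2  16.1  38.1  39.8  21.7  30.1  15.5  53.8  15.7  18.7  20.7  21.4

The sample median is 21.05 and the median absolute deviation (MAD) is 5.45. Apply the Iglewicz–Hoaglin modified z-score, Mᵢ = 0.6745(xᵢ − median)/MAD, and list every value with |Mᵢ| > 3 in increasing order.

|Mᵢ| > 3 ⇔ |xᵢ − 21.05| > 3·5.45/0.6745 = 24.24.
So outliers lie outside [-3.19, 45.29].
53.8: M = 4.05 → outlier.

53.8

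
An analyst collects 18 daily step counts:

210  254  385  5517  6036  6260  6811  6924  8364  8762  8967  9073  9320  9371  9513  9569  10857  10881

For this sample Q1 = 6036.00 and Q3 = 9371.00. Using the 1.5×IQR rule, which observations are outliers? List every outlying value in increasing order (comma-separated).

IQR = Q3 − Q1 = 9371.00 − 6036.00 = 3335.00.
Lower fence = Q1 − 1.5·IQR = 6036.00 − 5002.50 = 1033.50.
Upper fence = Q3 + 1.5·IQR = 9371.00 + 5002.50 = 14373.50.
210 < 1033.50 → outlier.
254 < 1033.50 → outlier.
385 < 1033.50 → outlier.
All remaining values lie within [1033.50, 14373.50].

210, 254, 385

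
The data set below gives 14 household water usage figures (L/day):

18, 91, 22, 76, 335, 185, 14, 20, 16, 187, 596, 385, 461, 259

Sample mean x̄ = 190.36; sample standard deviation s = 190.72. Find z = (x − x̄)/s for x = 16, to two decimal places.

-0.91

z = (16 − 190.36) / 190.72 = -0.91.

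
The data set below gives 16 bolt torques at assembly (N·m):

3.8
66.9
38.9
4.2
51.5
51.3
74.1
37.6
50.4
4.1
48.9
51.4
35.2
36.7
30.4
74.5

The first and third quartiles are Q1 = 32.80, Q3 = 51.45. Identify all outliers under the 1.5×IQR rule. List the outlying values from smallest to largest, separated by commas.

3.8, 4.1, 4.2

IQR = Q3 − Q1 = 51.45 − 32.80 = 18.65.
Lower fence = Q1 − 1.5·IQR = 32.80 − 27.975 = 4.825.
Upper fence = Q3 + 1.5·IQR = 51.45 + 27.975 = 79.425.
3.8 < 4.825 → outlier.
4.1 < 4.825 → outlier.
4.2 < 4.825 → outlier.
All remaining values lie within [4.825, 79.425].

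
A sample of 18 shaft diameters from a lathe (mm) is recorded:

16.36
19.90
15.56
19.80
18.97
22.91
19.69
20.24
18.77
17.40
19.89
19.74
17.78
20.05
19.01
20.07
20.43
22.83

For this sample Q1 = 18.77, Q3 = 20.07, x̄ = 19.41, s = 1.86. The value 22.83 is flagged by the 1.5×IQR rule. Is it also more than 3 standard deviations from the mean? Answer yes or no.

z = (22.83 − 19.41) / 1.86 = 1.84.
|z| = 1.84 ≤ 3.

no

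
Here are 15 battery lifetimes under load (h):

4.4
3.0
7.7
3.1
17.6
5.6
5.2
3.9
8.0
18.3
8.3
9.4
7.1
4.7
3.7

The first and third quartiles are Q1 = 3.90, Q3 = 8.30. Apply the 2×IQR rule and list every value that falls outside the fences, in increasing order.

IQR = Q3 − Q1 = 8.30 − 3.90 = 4.40.
Lower fence = Q1 − 2·IQR = 3.90 − 8.80 = -4.90.
Upper fence = Q3 + 2·IQR = 8.30 + 8.80 = 17.10.
17.6 > 17.10 → outlier.
18.3 > 17.10 → outlier.
All remaining values lie within [-4.90, 17.10].

17.6, 18.3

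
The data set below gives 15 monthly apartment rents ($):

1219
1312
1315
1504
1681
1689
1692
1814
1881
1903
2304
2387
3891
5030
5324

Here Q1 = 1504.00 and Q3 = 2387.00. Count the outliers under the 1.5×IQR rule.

3

IQR = 883.00; fences at 1504.00 − 1324.50 = 179.50 and 2387.00 + 1324.50 = 3711.50.
Outside the cutoffs: 3891, 5030, 5324.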